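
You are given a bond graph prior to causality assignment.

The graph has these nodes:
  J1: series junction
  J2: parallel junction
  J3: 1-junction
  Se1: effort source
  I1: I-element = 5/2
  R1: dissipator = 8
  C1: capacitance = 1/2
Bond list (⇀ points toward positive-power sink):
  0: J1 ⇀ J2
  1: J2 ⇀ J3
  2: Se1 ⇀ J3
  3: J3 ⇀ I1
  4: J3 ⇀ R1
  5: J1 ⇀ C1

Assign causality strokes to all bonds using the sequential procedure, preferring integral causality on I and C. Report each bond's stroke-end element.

#0 →J2
#1 →J3
#2 →J3
#3 →I1
#4 →J3
#5 →J1

b2 |J3  (Se1 (Se) sets effort on bond)
b3 |I1  (I1: I, integral causality)
b1 |J3  (common-f at J3 fixed by 3)
b4 |J3  (1-jn J3 has f-setter on 3)
b0 |J2  (closing 0-jn rule on J2)
b5 |J1  (common-f at J1 fixed by 0)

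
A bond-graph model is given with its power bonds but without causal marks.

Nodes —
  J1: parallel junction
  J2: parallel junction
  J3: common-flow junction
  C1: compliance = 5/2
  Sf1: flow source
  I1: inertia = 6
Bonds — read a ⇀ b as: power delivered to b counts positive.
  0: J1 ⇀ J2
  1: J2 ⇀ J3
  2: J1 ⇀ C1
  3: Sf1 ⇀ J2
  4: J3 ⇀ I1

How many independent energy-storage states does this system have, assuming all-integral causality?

2  (C1, I1 all integral)

#3 |Sf1  (Sf1 (Sf) sets flow on bond)
#2 |J1  (prefer integral on C1)
#0 |J2  (0-jn J1 has e-setter on 2)
#1 |J3  (J2: bond 0 brought effort, rest push out)
#4 |I1  (only one flow-in slot at J3)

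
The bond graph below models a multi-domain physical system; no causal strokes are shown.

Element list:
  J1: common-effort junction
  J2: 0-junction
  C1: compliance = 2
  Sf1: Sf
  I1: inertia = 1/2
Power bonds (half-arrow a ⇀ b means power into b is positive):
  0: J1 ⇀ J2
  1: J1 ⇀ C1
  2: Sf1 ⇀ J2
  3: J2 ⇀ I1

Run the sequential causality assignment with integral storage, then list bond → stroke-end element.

b2 stroke→Sf1  (Sf1 fixes flow; stroke at Sf1)
b1 stroke→J1  (prefer integral on C1)
b0 stroke→J2  (0-jn J1 has e-setter on 1)
b3 stroke→I1  (J2: bond 0 brought effort, rest push out)

#0 →J2
#1 →J1
#2 →Sf1
#3 →I1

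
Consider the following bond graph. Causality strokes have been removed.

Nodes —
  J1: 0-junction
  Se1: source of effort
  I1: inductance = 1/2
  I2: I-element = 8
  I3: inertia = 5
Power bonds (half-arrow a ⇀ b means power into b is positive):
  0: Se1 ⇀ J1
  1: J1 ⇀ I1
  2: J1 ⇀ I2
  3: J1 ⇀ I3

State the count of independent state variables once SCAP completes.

3  (I1, I2, I3 all integral)

bond 0 stroke at J1  (source Se1 imposes e)
bond 1 stroke at I1  (J1: bond 0 brought effort, rest push out)
bond 2 stroke at I2  (0-jn J1 has e-setter on 0)
bond 3 stroke at I3  (common-e at J1 fixed by 0)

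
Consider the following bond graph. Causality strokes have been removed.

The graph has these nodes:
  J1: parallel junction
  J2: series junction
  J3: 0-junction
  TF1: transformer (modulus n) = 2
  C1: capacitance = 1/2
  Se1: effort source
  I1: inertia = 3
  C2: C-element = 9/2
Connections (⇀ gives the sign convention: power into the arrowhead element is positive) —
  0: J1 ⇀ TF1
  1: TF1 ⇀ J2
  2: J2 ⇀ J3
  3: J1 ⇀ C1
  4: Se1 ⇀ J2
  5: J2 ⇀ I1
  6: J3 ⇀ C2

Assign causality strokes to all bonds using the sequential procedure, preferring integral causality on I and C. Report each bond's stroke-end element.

β0 →TF1
β1 →J2
β2 →J2
β3 →J1
β4 →J2
β5 →I1
β6 →J3

β4 →J2  (source Se1 imposes e)
β3 →J1  (C1 outputs effort q/C1)
β0 →TF1  (common-e at J1 fixed by 3)
β1 →J2  (TF1 one-in-one-out from 0)
β5 →I1  (prefer integral on I1)
β2 →J2  (J2: bond 5 brought flow, rest push out)
β6 →J3  (J3 needs exactly one e-in)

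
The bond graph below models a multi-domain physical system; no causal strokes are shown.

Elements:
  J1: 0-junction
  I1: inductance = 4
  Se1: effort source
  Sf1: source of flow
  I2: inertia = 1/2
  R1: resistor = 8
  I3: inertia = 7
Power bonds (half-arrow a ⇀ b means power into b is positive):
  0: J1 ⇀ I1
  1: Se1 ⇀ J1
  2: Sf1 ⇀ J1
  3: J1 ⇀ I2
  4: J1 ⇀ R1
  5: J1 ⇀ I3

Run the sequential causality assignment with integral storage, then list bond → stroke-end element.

bond 0 |I1
bond 1 |J1
bond 2 |Sf1
bond 3 |I2
bond 4 |R1
bond 5 |I3

#1 stroke→J1  (Se1 fixes effort; stroke away)
#2 stroke→Sf1  (Sf1: flow source, stroke at near end)
#0 stroke→I1  (J1: bond 1 brought effort, rest push out)
#3 stroke→I2  (J1 effort already set via bond 1)
#4 stroke→R1  (J1 effort already set via bond 1)
#5 stroke→I3  (common-e at J1 fixed by 1)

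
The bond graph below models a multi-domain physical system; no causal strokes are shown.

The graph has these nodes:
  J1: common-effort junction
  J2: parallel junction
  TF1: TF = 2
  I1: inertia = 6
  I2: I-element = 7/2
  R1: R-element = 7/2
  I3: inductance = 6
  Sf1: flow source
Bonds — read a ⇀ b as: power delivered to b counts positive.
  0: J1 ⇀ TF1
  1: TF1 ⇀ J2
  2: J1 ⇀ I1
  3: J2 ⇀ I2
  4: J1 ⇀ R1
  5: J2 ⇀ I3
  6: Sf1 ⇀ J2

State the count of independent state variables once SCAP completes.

β6 stroke at Sf1  (Sf1 (Sf) sets flow on bond)
β2 stroke at I1  (I1 outputs flow p/I1)
β3 stroke at I2  (prefer integral on I2)
β5 stroke at I3  (I3 integral (f out))
β1 stroke at J2  (closing 0-jn rule on J2)
β0 stroke at TF1  (TF1 one-in-one-out from 1)
β4 stroke at J1  (J1: last free bond brings effort in)

3  (I1, I2, I3 all integral)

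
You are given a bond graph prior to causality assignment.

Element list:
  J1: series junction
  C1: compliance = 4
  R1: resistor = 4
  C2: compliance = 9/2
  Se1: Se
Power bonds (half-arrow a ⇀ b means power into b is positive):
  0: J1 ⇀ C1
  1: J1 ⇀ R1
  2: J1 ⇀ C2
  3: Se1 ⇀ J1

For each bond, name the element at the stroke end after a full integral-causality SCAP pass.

bond 3 stroke→J1  (Se1 (Se) sets effort on bond)
bond 0 stroke→J1  (C1 outputs effort q/C1)
bond 2 stroke→J1  (C2 integral (e out))
bond 1 stroke→R1  (only one flow-in slot at J1)

b0 |J1
b1 |R1
b2 |J1
b3 |J1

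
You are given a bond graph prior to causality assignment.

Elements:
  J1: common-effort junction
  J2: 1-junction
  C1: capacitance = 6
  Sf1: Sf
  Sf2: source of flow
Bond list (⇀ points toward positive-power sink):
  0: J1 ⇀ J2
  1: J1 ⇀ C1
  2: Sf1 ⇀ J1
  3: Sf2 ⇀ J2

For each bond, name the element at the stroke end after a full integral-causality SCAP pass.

β0 stroke at J2
β1 stroke at J1
β2 stroke at Sf1
β3 stroke at Sf2

b2 →Sf1  (Sf1 fixes flow; stroke at Sf1)
b3 →Sf2  (Sf2 (Sf) sets flow on bond)
b0 →J2  (J2 flow already set via bond 3)
b1 →J1  (only one effort-in slot at J1)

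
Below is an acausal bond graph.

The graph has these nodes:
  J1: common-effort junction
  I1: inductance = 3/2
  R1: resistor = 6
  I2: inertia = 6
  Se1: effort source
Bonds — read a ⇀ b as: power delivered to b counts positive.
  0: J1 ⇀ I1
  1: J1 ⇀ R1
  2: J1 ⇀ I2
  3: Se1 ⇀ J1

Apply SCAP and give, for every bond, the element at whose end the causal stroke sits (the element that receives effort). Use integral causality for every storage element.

β3 →J1  (Se1 (Se) sets effort on bond)
β0 →I1  (common-e at J1 fixed by 3)
β1 →R1  (0-jn J1 has e-setter on 3)
β2 →I2  (J1: bond 3 brought effort, rest push out)

b0 stroke→I1
b1 stroke→R1
b2 stroke→I2
b3 stroke→J1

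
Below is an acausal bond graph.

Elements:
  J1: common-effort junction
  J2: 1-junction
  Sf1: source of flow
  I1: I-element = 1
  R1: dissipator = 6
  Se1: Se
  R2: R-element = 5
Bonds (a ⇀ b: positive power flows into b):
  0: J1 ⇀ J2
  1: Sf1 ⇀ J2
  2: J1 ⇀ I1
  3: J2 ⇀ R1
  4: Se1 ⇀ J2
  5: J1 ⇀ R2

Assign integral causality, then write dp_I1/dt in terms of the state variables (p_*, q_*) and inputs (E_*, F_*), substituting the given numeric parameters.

b1 stroke→Sf1  (source Sf1 imposes f)
b4 stroke→J2  (source Se1 imposes e)
b0 stroke→J2  (1-jn J2 has f-setter on 1)
b3 stroke→J2  (J2 flow already set via bond 1)
b2 stroke→I1  (I1: I, integral causality)
b5 stroke→J1  (closing 0-jn rule on J1)

dp_I1/dt = -5*F_Sf1 - 5*p_I1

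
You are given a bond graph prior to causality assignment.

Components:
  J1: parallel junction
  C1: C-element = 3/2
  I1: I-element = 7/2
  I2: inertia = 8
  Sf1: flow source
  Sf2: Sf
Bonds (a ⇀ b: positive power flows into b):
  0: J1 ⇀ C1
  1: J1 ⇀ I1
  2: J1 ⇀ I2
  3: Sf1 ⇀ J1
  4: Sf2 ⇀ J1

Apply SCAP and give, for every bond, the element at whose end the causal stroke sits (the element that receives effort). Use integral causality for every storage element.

#0 →J1
#1 →I1
#2 →I2
#3 →Sf1
#4 →Sf2

bond 3 →Sf1  (Sf1: flow source, stroke at near end)
bond 4 →Sf2  (Sf2 (Sf) sets flow on bond)
bond 0 →J1  (C1 outputs effort q/C1)
bond 1 →I1  (common-e at J1 fixed by 0)
bond 2 →I2  (J1: bond 0 brought effort, rest push out)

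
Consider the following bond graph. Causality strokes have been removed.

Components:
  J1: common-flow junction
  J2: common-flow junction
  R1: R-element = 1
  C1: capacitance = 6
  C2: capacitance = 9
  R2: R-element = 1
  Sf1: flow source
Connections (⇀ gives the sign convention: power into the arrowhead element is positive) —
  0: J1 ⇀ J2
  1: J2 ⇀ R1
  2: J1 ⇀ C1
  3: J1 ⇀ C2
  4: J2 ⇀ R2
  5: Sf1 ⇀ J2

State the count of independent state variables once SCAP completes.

β5 →Sf1  (Sf1: flow source, stroke at near end)
β0 →J2  (common-f at J2 fixed by 5)
β1 →J2  (J2 flow already set via bond 5)
β4 →J2  (J2 flow already set via bond 5)
β2 →J1  (J1: bond 0 brought flow, rest push out)
β3 →J1  (common-f at J1 fixed by 0)

2  (C1, C2 all integral)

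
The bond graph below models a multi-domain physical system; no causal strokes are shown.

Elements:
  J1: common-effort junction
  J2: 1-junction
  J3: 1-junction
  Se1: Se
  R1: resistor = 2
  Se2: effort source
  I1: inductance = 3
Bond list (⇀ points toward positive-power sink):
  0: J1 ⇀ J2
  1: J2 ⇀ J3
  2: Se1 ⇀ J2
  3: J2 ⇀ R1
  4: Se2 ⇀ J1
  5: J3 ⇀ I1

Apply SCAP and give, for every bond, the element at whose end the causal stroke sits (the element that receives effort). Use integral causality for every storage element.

b2 stroke at J2  (source Se1 imposes e)
b4 stroke at J1  (Se2 (Se) sets effort on bond)
b0 stroke at J2  (0-jn J1 has e-setter on 4)
b5 stroke at I1  (I1 integral (f out))
b1 stroke at J3  (J3 flow already set via bond 5)
b3 stroke at J2  (1-jn J2 has f-setter on 1)

b0 stroke at J2
b1 stroke at J3
b2 stroke at J2
b3 stroke at J2
b4 stroke at J1
b5 stroke at I1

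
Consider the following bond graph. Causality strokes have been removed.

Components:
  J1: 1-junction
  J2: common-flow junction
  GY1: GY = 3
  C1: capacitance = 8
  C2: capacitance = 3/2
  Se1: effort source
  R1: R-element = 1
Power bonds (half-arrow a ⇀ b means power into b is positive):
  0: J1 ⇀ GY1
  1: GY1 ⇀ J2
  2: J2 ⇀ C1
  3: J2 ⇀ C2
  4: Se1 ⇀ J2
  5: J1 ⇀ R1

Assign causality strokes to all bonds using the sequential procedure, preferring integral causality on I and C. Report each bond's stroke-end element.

β4 stroke at J2  (source Se1 imposes e)
β2 stroke at J2  (C1 outputs effort q/C1)
β3 stroke at J2  (C2 integral (e out))
β1 stroke at GY1  (J2 needs exactly one f-in)
β0 stroke at GY1  (through GY1, causality inverts; strokes same side of GY1)
β5 stroke at J1  (common-f at J1 fixed by 0)

bond 0 |GY1
bond 1 |GY1
bond 2 |J2
bond 3 |J2
bond 4 |J2
bond 5 |J1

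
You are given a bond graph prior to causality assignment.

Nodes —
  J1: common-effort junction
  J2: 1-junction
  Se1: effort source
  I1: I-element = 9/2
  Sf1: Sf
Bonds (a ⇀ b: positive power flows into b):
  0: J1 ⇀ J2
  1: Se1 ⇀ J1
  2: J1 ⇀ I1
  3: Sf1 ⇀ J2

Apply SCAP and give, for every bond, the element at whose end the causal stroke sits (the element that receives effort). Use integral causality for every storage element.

β0 stroke at J2
β1 stroke at J1
β2 stroke at I1
β3 stroke at Sf1

bond 1 stroke→J1  (Se1 fixes effort; stroke away)
bond 3 stroke→Sf1  (source Sf1 imposes f)
bond 0 stroke→J2  (0-jn J1 has e-setter on 1)
bond 2 stroke→I1  (J1: bond 1 brought effort, rest push out)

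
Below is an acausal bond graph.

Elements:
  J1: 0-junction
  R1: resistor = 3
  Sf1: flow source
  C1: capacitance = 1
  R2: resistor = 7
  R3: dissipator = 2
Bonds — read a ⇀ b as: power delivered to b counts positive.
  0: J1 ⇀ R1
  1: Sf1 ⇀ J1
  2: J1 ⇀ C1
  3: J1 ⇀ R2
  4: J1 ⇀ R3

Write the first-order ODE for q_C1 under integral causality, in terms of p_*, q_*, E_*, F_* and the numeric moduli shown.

dq_C1/dt = F_Sf1 - 41*q_C1/42

bond 1 stroke at Sf1  (Sf1 (Sf) sets flow on bond)
bond 2 stroke at J1  (prefer integral on C1)
bond 0 stroke at R1  (J1: bond 2 brought effort, rest push out)
bond 3 stroke at R2  (J1: bond 2 brought effort, rest push out)
bond 4 stroke at R3  (common-e at J1 fixed by 2)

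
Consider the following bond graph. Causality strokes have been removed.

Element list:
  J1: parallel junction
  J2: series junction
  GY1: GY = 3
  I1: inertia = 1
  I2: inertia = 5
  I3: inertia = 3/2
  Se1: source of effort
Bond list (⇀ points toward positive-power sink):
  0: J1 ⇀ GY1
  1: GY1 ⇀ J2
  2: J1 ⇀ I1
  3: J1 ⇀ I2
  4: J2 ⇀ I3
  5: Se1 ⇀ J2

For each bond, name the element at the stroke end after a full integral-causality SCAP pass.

#0 →J1
#1 →J2
#2 →I1
#3 →I2
#4 →I3
#5 →J2

β5 stroke→J2  (source Se1 imposes e)
β2 stroke→I1  (prefer integral on I1)
β3 stroke→I2  (I2 integral (f out))
β0 stroke→J1  (J1: last free bond brings effort in)
β1 stroke→J2  (GY GY1: same side as bond 0)
β4 stroke→I3  (J2: last free bond brings flow in)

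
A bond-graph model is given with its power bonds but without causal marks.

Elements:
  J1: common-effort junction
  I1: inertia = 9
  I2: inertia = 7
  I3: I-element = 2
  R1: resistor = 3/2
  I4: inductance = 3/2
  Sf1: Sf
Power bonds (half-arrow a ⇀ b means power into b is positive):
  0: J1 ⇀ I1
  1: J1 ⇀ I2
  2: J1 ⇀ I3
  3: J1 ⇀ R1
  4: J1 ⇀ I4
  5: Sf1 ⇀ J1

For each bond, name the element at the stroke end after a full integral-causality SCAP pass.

#5 |Sf1  (Sf1 fixes flow; stroke at Sf1)
#0 |I1  (I1: I, integral causality)
#1 |I2  (prefer integral on I2)
#2 |I3  (I3 outputs flow p/I3)
#4 |I4  (prefer integral on I4)
#3 |J1  (J1: last free bond brings effort in)

#0 |I1
#1 |I2
#2 |I3
#3 |J1
#4 |I4
#5 |Sf1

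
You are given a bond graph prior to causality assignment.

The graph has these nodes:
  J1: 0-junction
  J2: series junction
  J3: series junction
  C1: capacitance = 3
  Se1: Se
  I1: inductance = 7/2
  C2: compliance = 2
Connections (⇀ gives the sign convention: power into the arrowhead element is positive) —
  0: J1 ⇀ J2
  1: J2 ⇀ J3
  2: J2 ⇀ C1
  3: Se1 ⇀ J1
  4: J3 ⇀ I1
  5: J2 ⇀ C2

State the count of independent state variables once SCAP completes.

bond 3 →J1  (Se1 (Se) sets effort on bond)
bond 0 →J2  (J1: bond 3 brought effort, rest push out)
bond 2 →J2  (C1 integral (e out))
bond 4 →I1  (I1: I, integral causality)
bond 1 →J3  (J3 flow already set via bond 4)
bond 5 →J2  (1-jn J2 has f-setter on 1)

3  (C1, C2, I1 all integral)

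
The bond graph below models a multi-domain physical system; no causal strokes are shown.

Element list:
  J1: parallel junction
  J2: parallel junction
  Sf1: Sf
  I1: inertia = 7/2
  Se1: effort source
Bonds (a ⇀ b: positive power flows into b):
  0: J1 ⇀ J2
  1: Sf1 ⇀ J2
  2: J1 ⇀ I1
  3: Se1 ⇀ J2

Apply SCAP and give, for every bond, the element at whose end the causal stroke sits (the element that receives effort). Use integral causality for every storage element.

b1 |Sf1  (Sf1 fixes flow; stroke at Sf1)
b3 |J2  (Se1 (Se) sets effort on bond)
b0 |J1  (common-e at J2 fixed by 3)
b2 |I1  (J1: bond 0 brought effort, rest push out)

#0 |J1
#1 |Sf1
#2 |I1
#3 |J2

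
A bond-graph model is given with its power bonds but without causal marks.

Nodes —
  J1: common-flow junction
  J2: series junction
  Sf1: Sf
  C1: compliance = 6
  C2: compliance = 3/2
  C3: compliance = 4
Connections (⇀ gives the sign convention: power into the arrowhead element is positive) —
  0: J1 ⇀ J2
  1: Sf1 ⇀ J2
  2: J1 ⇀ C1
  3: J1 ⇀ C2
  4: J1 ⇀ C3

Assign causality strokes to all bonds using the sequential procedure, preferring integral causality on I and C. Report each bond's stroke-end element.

#1 |Sf1  (Sf1 (Sf) sets flow on bond)
#0 |J2  (J2: bond 1 brought flow, rest push out)
#2 |J1  (J1: bond 0 brought flow, rest push out)
#3 |J1  (J1: bond 0 brought flow, rest push out)
#4 |J1  (common-f at J1 fixed by 0)

b0 stroke→J2
b1 stroke→Sf1
b2 stroke→J1
b3 stroke→J1
b4 stroke→J1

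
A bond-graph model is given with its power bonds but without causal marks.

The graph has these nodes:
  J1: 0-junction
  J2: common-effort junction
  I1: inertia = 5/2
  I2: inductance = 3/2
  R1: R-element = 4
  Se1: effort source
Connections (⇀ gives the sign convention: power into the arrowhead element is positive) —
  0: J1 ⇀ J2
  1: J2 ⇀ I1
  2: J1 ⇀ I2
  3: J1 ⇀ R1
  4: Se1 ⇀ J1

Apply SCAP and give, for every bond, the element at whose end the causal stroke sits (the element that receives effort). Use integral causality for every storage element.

b4 stroke at J1  (Se1 fixes effort; stroke away)
b0 stroke at J2  (common-e at J1 fixed by 4)
b2 stroke at I2  (J1: bond 4 brought effort, rest push out)
b3 stroke at R1  (J1 effort already set via bond 4)
b1 stroke at I1  (J2: bond 0 brought effort, rest push out)

b0 |J2
b1 |I1
b2 |I2
b3 |R1
b4 |J1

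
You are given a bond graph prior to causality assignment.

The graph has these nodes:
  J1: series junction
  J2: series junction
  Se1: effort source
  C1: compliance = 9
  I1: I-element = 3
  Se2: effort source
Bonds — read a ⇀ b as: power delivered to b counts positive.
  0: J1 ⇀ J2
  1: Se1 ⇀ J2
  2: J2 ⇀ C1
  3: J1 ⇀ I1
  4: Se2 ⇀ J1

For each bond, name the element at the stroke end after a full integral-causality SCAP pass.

b0 →J1
b1 →J2
b2 →J2
b3 →I1
b4 →J1

bond 1 stroke at J2  (Se1: effort source, stroke at far end)
bond 4 stroke at J1  (Se2 (Se) sets effort on bond)
bond 2 stroke at J2  (C1 outputs effort q/C1)
bond 0 stroke at J1  (J2: last free bond brings flow in)
bond 3 stroke at I1  (only one flow-in slot at J1)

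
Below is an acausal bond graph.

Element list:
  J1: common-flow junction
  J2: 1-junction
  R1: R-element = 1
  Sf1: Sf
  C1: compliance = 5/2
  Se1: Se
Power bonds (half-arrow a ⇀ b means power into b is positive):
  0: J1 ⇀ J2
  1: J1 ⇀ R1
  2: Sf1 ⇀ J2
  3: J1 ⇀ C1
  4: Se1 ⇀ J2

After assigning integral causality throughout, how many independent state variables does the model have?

1  (C1 all integral)

b2 stroke at Sf1  (Sf1 (Sf) sets flow on bond)
b4 stroke at J2  (Se1 (Se) sets effort on bond)
b0 stroke at J2  (J2 flow already set via bond 2)
b1 stroke at J1  (common-f at J1 fixed by 0)
b3 stroke at J1  (1-jn J1 has f-setter on 0)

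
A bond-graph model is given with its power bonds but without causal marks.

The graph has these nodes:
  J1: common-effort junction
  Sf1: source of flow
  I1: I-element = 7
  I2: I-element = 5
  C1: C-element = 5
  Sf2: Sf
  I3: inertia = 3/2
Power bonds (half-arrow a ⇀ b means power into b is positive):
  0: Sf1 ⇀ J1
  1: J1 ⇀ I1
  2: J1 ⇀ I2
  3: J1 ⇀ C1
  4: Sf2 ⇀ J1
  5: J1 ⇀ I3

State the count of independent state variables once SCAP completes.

4  (C1, I1, I2, I3 all integral)

bond 0 |Sf1  (source Sf1 imposes f)
bond 4 |Sf2  (Sf2 (Sf) sets flow on bond)
bond 1 |I1  (I1 outputs flow p/I1)
bond 2 |I2  (I2 outputs flow p/I2)
bond 3 |J1  (C1 outputs effort q/C1)
bond 5 |I3  (0-jn J1 has e-setter on 3)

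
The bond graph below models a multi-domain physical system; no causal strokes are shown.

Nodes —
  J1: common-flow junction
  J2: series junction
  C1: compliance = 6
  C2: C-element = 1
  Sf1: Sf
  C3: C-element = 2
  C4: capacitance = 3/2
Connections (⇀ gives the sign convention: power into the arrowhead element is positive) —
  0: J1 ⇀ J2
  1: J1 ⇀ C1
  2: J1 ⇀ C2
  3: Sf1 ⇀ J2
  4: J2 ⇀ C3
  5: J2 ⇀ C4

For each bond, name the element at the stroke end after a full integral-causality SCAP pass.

b0 →J2
b1 →J1
b2 →J1
b3 →Sf1
b4 →J2
b5 →J2

b3 stroke at Sf1  (Sf1: flow source, stroke at near end)
b0 stroke at J2  (1-jn J2 has f-setter on 3)
b4 stroke at J2  (J2: bond 3 brought flow, rest push out)
b5 stroke at J2  (common-f at J2 fixed by 3)
b1 stroke at J1  (J1: bond 0 brought flow, rest push out)
b2 stroke at J1  (J1: bond 0 brought flow, rest push out)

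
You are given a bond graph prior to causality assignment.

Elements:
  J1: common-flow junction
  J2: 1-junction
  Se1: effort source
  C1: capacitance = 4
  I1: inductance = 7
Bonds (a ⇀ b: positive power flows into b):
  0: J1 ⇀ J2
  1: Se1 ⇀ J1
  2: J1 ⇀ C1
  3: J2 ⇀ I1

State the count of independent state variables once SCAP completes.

bond 1 →J1  (Se1 fixes effort; stroke away)
bond 2 →J1  (C1 outputs effort q/C1)
bond 0 →J2  (J1: last free bond brings flow in)
bond 3 →I1  (J2 needs exactly one f-in)

2  (C1, I1 all integral)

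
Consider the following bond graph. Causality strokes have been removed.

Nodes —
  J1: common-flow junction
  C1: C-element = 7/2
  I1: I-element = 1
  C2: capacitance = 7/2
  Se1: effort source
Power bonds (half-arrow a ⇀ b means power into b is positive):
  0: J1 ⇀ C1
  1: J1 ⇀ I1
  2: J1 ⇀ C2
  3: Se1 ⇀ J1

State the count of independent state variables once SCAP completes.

b3 stroke at J1  (source Se1 imposes e)
b0 stroke at J1  (prefer integral on C1)
b1 stroke at I1  (I1 outputs flow p/I1)
b2 stroke at J1  (1-jn J1 has f-setter on 1)

3  (C1, C2, I1 all integral)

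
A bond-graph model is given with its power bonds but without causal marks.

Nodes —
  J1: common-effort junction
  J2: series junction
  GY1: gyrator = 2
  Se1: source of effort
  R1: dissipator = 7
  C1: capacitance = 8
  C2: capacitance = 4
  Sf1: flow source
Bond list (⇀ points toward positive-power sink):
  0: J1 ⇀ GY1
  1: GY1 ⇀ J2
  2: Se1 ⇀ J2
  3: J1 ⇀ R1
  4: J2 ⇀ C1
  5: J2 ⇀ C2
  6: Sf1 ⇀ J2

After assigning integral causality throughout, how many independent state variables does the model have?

2  (C1, C2 all integral)

bond 2 |J2  (Se1: effort source, stroke at far end)
bond 6 |Sf1  (source Sf1 imposes f)
bond 1 |J2  (common-f at J2 fixed by 6)
bond 4 |J2  (1-jn J2 has f-setter on 6)
bond 5 |J2  (J2: bond 6 brought flow, rest push out)
bond 0 |J1  (through GY1, causality inverts; strokes same side of GY1)
bond 3 |R1  (common-e at J1 fixed by 0)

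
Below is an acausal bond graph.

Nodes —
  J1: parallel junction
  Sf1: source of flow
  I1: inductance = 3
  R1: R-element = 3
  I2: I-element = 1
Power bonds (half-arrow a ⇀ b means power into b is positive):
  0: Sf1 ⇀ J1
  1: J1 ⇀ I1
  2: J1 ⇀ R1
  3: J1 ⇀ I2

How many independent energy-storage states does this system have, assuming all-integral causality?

β0 stroke at Sf1  (source Sf1 imposes f)
β1 stroke at I1  (I1: I, integral causality)
β3 stroke at I2  (I2: I, integral causality)
β2 stroke at J1  (J1 needs exactly one e-in)

2  (I1, I2 all integral)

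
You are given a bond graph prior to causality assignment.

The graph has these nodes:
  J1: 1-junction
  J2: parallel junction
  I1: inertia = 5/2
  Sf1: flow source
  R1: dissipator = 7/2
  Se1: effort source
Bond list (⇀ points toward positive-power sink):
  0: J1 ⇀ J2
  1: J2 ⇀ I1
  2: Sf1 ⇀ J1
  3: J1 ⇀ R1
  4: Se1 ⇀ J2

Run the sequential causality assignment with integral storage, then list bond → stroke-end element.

b0 |J1
b1 |I1
b2 |Sf1
b3 |J1
b4 |J2

bond 2 →Sf1  (Sf1: flow source, stroke at near end)
bond 4 →J2  (Se1 fixes effort; stroke away)
bond 0 →J1  (J1 flow already set via bond 2)
bond 3 →J1  (1-jn J1 has f-setter on 2)
bond 1 →I1  (0-jn J2 has e-setter on 4)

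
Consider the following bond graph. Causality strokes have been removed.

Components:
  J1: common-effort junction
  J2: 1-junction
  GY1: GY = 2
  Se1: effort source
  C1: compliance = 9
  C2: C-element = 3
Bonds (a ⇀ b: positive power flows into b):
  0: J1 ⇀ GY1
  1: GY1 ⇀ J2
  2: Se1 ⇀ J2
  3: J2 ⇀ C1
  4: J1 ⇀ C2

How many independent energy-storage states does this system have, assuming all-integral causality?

2  (C1, C2 all integral)

b2 stroke at J2  (Se1 fixes effort; stroke away)
b3 stroke at J2  (prefer integral on C1)
b1 stroke at GY1  (J2 needs exactly one f-in)
b0 stroke at GY1  (GY1 both-in/both-out from 1)
b4 stroke at J1  (J1: last free bond brings effort in)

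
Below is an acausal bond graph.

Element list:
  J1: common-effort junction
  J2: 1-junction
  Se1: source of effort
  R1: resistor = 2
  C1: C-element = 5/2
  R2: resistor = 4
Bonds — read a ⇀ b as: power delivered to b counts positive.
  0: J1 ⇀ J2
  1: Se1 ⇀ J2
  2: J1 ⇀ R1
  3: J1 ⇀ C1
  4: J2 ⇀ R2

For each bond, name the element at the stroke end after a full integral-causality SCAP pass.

#1 stroke→J2  (Se1 fixes effort; stroke away)
#3 stroke→J1  (prefer integral on C1)
#0 stroke→J2  (0-jn J1 has e-setter on 3)
#2 stroke→R1  (J1 effort already set via bond 3)
#4 stroke→R2  (J2: last free bond brings flow in)

β0 →J2
β1 →J2
β2 →R1
β3 →J1
β4 →R2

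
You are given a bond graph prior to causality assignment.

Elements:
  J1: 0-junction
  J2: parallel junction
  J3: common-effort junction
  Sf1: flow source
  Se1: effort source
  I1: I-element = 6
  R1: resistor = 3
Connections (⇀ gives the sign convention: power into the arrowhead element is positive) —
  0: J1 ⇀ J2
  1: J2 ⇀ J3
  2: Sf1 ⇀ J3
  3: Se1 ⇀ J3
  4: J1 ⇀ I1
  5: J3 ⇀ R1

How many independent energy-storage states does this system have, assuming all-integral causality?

1  (I1 all integral)

β2 stroke→Sf1  (source Sf1 imposes f)
β3 stroke→J3  (Se1 fixes effort; stroke away)
β1 stroke→J2  (J3: bond 3 brought effort, rest push out)
β5 stroke→R1  (J3 effort already set via bond 3)
β0 stroke→J1  (J2 effort already set via bond 1)
β4 stroke→I1  (J1 effort already set via bond 0)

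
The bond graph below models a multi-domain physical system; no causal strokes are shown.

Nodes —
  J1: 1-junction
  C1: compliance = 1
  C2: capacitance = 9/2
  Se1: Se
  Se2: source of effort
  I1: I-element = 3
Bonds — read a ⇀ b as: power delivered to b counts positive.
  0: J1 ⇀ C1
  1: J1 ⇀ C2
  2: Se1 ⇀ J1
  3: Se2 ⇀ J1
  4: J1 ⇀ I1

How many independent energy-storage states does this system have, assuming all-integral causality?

b2 stroke→J1  (Se1 (Se) sets effort on bond)
b3 stroke→J1  (Se2 (Se) sets effort on bond)
b0 stroke→J1  (C1: C, integral causality)
b1 stroke→J1  (C2: C, integral causality)
b4 stroke→I1  (J1: last free bond brings flow in)

3  (C1, C2, I1 all integral)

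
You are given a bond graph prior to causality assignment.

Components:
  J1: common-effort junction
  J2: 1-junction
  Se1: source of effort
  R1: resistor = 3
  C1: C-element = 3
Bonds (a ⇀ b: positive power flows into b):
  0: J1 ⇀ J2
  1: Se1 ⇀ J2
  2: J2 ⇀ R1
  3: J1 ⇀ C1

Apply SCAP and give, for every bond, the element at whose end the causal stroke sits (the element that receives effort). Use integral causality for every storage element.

#0 →J2
#1 →J2
#2 →R1
#3 →J1

#1 stroke→J2  (Se1: effort source, stroke at far end)
#3 stroke→J1  (C1 integral (e out))
#0 stroke→J2  (common-e at J1 fixed by 3)
#2 stroke→R1  (closing 1-jn rule on J2)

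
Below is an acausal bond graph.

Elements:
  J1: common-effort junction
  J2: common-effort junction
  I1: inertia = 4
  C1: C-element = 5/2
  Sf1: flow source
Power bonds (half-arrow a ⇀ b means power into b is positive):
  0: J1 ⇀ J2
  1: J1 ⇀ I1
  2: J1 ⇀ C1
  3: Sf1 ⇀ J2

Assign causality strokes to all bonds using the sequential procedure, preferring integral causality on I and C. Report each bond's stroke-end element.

β3 |Sf1  (Sf1: flow source, stroke at near end)
β0 |J2  (J2: last free bond brings effort in)
β1 |I1  (I1 outputs flow p/I1)
β2 |J1  (J1: last free bond brings effort in)

b0 →J2
b1 →I1
b2 →J1
b3 →Sf1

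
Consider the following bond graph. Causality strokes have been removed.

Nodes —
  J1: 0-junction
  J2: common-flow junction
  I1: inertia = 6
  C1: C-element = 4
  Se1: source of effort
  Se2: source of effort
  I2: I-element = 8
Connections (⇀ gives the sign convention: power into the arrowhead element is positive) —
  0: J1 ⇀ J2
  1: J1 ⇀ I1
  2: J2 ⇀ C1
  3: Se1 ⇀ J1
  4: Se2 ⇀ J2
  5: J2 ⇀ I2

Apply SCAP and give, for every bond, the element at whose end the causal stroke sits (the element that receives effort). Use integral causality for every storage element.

b3 →J1  (Se1: effort source, stroke at far end)
b4 →J2  (Se2 fixes effort; stroke away)
b0 →J2  (0-jn J1 has e-setter on 3)
b1 →I1  (common-e at J1 fixed by 3)
b2 →J2  (C1: C, integral causality)
b5 →I2  (closing 1-jn rule on J2)

#0 stroke→J2
#1 stroke→I1
#2 stroke→J2
#3 stroke→J1
#4 stroke→J2
#5 stroke→I2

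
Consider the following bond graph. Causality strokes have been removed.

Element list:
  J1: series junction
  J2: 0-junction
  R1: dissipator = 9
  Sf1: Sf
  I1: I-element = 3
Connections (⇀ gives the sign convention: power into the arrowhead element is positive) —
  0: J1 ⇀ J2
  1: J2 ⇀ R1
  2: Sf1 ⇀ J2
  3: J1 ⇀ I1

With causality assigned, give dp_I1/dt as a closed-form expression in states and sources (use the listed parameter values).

bond 2 stroke→Sf1  (source Sf1 imposes f)
bond 3 stroke→I1  (prefer integral on I1)
bond 0 stroke→J1  (J1: bond 3 brought flow, rest push out)
bond 1 stroke→J2  (only one effort-in slot at J2)

dp_I1/dt = -9*F_Sf1 - 3*p_I1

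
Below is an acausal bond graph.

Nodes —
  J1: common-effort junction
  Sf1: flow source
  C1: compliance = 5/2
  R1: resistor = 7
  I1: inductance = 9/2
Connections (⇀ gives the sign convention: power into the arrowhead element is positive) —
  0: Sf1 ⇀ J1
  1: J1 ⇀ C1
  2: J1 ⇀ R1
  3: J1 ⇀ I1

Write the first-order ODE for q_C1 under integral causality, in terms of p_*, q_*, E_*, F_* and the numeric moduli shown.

dq_C1/dt = F_Sf1 - 2*p_I1/9 - 2*q_C1/35

bond 0 |Sf1  (source Sf1 imposes f)
bond 1 |J1  (C1 outputs effort q/C1)
bond 2 |R1  (J1: bond 1 brought effort, rest push out)
bond 3 |I1  (0-jn J1 has e-setter on 1)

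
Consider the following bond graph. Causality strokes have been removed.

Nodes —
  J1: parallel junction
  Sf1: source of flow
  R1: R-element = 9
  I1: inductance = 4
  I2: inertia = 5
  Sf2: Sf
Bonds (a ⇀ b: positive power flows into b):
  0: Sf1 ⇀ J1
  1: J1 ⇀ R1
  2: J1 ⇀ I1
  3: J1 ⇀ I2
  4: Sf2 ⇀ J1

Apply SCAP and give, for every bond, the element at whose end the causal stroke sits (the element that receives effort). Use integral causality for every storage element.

β0 →Sf1  (Sf1 (Sf) sets flow on bond)
β4 →Sf2  (Sf2: flow source, stroke at near end)
β2 →I1  (prefer integral on I1)
β3 →I2  (I2: I, integral causality)
β1 →J1  (J1: last free bond brings effort in)

β0 →Sf1
β1 →J1
β2 →I1
β3 →I2
β4 →Sf2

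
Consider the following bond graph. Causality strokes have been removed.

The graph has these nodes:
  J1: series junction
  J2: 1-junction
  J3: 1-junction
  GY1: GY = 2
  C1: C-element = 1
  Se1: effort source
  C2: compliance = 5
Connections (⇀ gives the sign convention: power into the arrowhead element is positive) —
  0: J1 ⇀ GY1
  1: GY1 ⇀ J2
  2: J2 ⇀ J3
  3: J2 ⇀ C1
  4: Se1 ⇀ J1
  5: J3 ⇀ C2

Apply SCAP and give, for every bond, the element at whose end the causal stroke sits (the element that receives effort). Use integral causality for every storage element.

bond 0 stroke→GY1
bond 1 stroke→GY1
bond 2 stroke→J2
bond 3 stroke→J2
bond 4 stroke→J1
bond 5 stroke→J3

bond 4 stroke→J1  (Se1: effort source, stroke at far end)
bond 0 stroke→GY1  (J1: last free bond brings flow in)
bond 1 stroke→GY1  (GY GY1: same side as bond 0)
bond 2 stroke→J2  (J2 flow already set via bond 1)
bond 3 stroke→J2  (common-f at J2 fixed by 1)
bond 5 stroke→J3  (J3: bond 2 brought flow, rest push out)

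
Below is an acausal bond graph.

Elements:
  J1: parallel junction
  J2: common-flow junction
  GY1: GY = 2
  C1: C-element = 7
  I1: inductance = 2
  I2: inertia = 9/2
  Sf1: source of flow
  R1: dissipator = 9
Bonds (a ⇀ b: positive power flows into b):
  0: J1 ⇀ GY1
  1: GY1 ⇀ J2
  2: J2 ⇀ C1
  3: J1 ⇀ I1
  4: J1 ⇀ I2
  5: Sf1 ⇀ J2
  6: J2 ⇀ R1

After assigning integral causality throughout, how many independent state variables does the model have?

3  (C1, I1, I2 all integral)

β5 stroke at Sf1  (source Sf1 imposes f)
β1 stroke at J2  (common-f at J2 fixed by 5)
β2 stroke at J2  (J2: bond 5 brought flow, rest push out)
β6 stroke at J2  (J2 flow already set via bond 5)
β0 stroke at J1  (GY GY1: same side as bond 1)
β3 stroke at I1  (common-e at J1 fixed by 0)
β4 stroke at I2  (J1 effort already set via bond 0)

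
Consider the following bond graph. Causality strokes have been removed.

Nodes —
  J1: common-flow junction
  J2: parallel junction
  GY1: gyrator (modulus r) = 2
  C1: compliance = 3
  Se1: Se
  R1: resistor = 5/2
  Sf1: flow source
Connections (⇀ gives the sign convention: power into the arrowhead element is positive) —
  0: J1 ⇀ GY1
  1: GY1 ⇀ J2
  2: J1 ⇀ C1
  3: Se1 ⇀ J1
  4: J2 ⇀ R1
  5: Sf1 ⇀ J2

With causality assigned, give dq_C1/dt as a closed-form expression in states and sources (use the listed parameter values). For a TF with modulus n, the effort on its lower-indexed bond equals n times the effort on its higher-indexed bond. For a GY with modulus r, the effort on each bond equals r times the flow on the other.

dq_C1/dt = 5*E_Se1/8 + 5*F_Sf1/4 - 5*q_C1/24

β3 stroke at J1  (Se1: effort source, stroke at far end)
β5 stroke at Sf1  (Sf1 (Sf) sets flow on bond)
β2 stroke at J1  (C1: C, integral causality)
β0 stroke at GY1  (J1 needs exactly one f-in)
β1 stroke at GY1  (GY1 both-in/both-out from 0)
β4 stroke at J2  (J2 needs exactly one e-in)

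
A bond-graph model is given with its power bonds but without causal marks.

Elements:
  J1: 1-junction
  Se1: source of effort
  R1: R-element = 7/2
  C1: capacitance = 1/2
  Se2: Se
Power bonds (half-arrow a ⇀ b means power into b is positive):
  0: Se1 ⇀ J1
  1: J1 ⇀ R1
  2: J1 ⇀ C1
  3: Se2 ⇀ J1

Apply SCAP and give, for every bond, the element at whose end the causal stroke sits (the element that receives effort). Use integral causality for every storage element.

#0 →J1
#1 →R1
#2 →J1
#3 →J1

#0 →J1  (Se1 (Se) sets effort on bond)
#3 →J1  (Se2 fixes effort; stroke away)
#2 →J1  (C1 outputs effort q/C1)
#1 →R1  (J1: last free bond brings flow in)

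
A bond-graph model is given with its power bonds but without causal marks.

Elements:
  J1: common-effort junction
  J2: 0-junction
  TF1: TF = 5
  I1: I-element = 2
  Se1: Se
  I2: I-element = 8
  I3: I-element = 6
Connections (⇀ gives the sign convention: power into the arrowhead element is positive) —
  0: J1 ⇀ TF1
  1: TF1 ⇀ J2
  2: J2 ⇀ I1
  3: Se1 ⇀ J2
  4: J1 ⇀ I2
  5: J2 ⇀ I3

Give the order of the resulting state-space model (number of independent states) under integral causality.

bond 3 stroke at J2  (Se1 fixes effort; stroke away)
bond 1 stroke at TF1  (J2: bond 3 brought effort, rest push out)
bond 2 stroke at I1  (common-e at J2 fixed by 3)
bond 5 stroke at I3  (common-e at J2 fixed by 3)
bond 0 stroke at J1  (TF1: transformer flips bond 1)
bond 4 stroke at I2  (0-jn J1 has e-setter on 0)

3  (I1, I2, I3 all integral)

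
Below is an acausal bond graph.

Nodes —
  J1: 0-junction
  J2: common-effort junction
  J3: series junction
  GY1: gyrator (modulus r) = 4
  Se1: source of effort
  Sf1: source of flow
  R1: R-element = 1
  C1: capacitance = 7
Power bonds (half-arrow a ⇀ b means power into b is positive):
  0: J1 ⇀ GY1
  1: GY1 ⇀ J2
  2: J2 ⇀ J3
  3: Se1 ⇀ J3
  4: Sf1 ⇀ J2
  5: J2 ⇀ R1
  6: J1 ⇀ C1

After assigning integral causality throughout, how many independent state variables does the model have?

1  (C1 all integral)

β3 →J3  (source Se1 imposes e)
β4 →Sf1  (Sf1: flow source, stroke at near end)
β2 →J2  (J3: last free bond brings flow in)
β1 →GY1  (J2 effort already set via bond 2)
β5 →R1  (common-e at J2 fixed by 2)
β0 →GY1  (GY1 both-in/both-out from 1)
β6 →J1  (closing 0-jn rule on J1)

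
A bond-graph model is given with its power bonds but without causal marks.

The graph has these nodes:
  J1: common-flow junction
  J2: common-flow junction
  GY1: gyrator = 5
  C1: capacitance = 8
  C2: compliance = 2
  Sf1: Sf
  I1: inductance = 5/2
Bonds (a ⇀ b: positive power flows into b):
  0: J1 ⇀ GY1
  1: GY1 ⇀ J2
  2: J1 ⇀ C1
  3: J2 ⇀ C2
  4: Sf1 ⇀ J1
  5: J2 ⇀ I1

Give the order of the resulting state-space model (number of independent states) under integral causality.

bond 4 |Sf1  (Sf1: flow source, stroke at near end)
bond 0 |J1  (1-jn J1 has f-setter on 4)
bond 2 |J1  (common-f at J1 fixed by 4)
bond 1 |J2  (GY1: gyrator matches bond 0)
bond 3 |J2  (C2 outputs effort q/C2)
bond 5 |I1  (J2 needs exactly one f-in)

3  (C1, C2, I1 all integral)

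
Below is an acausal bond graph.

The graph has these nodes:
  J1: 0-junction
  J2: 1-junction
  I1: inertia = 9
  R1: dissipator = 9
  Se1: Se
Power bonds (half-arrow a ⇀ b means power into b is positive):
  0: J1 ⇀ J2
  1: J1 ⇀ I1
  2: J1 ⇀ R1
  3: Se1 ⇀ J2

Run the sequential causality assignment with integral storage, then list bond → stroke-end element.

β3 |J2  (Se1 fixes effort; stroke away)
β0 |J1  (J2 needs exactly one f-in)
β1 |I1  (J1: bond 0 brought effort, rest push out)
β2 |R1  (J1 effort already set via bond 0)

b0 |J1
b1 |I1
b2 |R1
b3 |J2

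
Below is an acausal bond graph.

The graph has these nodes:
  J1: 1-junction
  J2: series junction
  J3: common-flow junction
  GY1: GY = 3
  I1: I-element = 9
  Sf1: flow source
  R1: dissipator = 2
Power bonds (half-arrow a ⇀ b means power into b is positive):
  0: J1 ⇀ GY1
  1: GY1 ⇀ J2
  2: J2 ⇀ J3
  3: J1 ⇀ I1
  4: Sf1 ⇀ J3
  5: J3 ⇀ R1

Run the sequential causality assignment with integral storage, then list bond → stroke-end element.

β4 →Sf1  (Sf1 fixes flow; stroke at Sf1)
β2 →J3  (common-f at J3 fixed by 4)
β5 →J3  (J3 flow already set via bond 4)
β1 →J2  (common-f at J2 fixed by 2)
β0 →J1  (GY1: gyrator matches bond 1)
β3 →I1  (J1 needs exactly one f-in)

b0 →J1
b1 →J2
b2 →J3
b3 →I1
b4 →Sf1
b5 →J3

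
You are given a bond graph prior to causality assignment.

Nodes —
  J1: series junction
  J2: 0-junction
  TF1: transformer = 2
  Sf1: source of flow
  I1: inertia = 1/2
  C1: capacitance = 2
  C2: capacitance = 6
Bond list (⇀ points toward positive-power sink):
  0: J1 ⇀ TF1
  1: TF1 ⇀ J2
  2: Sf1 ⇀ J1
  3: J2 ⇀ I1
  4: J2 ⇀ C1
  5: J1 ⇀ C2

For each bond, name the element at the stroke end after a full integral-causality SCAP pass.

b0 →J1
b1 →TF1
b2 →Sf1
b3 →I1
b4 →J2
b5 →J1

b2 |Sf1  (Sf1 fixes flow; stroke at Sf1)
b0 |J1  (J1 flow already set via bond 2)
b5 |J1  (J1: bond 2 brought flow, rest push out)
b1 |TF1  (TF TF1: opposite of bond 0)
b3 |I1  (I1 integral (f out))
b4 |J2  (J2: last free bond brings effort in)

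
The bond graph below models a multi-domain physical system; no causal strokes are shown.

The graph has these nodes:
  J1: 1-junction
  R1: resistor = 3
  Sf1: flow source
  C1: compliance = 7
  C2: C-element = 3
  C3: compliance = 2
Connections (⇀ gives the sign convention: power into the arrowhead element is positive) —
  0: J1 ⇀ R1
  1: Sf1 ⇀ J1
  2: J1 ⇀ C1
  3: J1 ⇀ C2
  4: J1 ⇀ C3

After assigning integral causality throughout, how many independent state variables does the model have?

β1 |Sf1  (Sf1 (Sf) sets flow on bond)
β0 |J1  (J1: bond 1 brought flow, rest push out)
β2 |J1  (1-jn J1 has f-setter on 1)
β3 |J1  (1-jn J1 has f-setter on 1)
β4 |J1  (common-f at J1 fixed by 1)

3  (C1, C2, C3 all integral)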